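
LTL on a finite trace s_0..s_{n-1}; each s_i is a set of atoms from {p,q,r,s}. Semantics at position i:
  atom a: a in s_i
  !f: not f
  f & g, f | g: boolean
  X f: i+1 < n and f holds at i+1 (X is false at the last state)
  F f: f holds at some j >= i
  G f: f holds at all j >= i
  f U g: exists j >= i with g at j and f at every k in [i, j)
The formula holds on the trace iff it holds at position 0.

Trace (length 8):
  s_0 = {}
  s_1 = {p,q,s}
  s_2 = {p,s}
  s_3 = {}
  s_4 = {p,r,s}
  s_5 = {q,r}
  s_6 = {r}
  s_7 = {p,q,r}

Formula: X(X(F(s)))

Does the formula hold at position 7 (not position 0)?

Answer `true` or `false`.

Answer: false

Derivation:
s_0={}: X(X(F(s)))=True X(F(s))=True F(s)=True s=False
s_1={p,q,s}: X(X(F(s)))=True X(F(s))=True F(s)=True s=True
s_2={p,s}: X(X(F(s)))=True X(F(s))=True F(s)=True s=True
s_3={}: X(X(F(s)))=False X(F(s))=True F(s)=True s=False
s_4={p,r,s}: X(X(F(s)))=False X(F(s))=False F(s)=True s=True
s_5={q,r}: X(X(F(s)))=False X(F(s))=False F(s)=False s=False
s_6={r}: X(X(F(s)))=False X(F(s))=False F(s)=False s=False
s_7={p,q,r}: X(X(F(s)))=False X(F(s))=False F(s)=False s=False
Evaluating at position 7: result = False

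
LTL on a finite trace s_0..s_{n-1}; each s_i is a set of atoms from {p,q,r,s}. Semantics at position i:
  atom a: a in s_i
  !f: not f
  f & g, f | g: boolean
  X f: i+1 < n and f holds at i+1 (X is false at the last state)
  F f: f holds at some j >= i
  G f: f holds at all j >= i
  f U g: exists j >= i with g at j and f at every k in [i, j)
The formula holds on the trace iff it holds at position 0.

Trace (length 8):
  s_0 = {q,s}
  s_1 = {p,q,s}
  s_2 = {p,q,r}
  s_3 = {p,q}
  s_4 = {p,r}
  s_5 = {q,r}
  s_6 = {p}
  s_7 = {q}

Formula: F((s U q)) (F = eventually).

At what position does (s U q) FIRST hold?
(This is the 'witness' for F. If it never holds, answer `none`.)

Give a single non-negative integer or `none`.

s_0={q,s}: (s U q)=True s=True q=True
s_1={p,q,s}: (s U q)=True s=True q=True
s_2={p,q,r}: (s U q)=True s=False q=True
s_3={p,q}: (s U q)=True s=False q=True
s_4={p,r}: (s U q)=False s=False q=False
s_5={q,r}: (s U q)=True s=False q=True
s_6={p}: (s U q)=False s=False q=False
s_7={q}: (s U q)=True s=False q=True
F((s U q)) holds; first witness at position 0.

Answer: 0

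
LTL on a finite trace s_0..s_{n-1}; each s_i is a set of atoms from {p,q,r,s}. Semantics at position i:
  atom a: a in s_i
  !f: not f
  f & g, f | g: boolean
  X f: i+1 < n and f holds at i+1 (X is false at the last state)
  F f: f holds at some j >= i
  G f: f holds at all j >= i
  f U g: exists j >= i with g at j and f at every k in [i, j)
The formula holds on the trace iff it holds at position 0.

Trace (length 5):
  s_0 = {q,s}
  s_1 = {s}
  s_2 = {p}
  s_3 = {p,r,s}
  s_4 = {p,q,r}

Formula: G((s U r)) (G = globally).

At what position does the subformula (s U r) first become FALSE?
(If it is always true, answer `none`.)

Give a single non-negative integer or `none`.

Answer: 0

Derivation:
s_0={q,s}: (s U r)=False s=True r=False
s_1={s}: (s U r)=False s=True r=False
s_2={p}: (s U r)=False s=False r=False
s_3={p,r,s}: (s U r)=True s=True r=True
s_4={p,q,r}: (s U r)=True s=False r=True
G((s U r)) holds globally = False
First violation at position 0.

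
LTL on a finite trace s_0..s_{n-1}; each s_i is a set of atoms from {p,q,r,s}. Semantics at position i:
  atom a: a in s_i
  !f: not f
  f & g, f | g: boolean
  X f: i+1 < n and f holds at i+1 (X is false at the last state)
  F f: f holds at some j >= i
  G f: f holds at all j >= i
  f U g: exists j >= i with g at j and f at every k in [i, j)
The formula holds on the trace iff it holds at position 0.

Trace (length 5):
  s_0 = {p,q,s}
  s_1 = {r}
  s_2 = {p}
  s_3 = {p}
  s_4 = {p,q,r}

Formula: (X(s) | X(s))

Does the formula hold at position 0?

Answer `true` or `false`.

Answer: false

Derivation:
s_0={p,q,s}: (X(s) | X(s))=False X(s)=False s=True
s_1={r}: (X(s) | X(s))=False X(s)=False s=False
s_2={p}: (X(s) | X(s))=False X(s)=False s=False
s_3={p}: (X(s) | X(s))=False X(s)=False s=False
s_4={p,q,r}: (X(s) | X(s))=False X(s)=False s=False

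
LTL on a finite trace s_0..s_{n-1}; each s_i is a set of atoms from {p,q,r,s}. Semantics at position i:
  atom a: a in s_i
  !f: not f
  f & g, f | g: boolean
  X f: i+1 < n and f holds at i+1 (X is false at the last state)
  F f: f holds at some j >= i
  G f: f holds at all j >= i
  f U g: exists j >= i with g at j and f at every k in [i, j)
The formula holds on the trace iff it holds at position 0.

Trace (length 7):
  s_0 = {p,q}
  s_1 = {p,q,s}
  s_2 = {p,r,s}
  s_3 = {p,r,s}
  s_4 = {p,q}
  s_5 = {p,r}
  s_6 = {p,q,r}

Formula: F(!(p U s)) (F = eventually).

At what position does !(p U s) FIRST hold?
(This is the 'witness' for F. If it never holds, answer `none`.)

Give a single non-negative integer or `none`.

s_0={p,q}: !(p U s)=False (p U s)=True p=True s=False
s_1={p,q,s}: !(p U s)=False (p U s)=True p=True s=True
s_2={p,r,s}: !(p U s)=False (p U s)=True p=True s=True
s_3={p,r,s}: !(p U s)=False (p U s)=True p=True s=True
s_4={p,q}: !(p U s)=True (p U s)=False p=True s=False
s_5={p,r}: !(p U s)=True (p U s)=False p=True s=False
s_6={p,q,r}: !(p U s)=True (p U s)=False p=True s=False
F(!(p U s)) holds; first witness at position 4.

Answer: 4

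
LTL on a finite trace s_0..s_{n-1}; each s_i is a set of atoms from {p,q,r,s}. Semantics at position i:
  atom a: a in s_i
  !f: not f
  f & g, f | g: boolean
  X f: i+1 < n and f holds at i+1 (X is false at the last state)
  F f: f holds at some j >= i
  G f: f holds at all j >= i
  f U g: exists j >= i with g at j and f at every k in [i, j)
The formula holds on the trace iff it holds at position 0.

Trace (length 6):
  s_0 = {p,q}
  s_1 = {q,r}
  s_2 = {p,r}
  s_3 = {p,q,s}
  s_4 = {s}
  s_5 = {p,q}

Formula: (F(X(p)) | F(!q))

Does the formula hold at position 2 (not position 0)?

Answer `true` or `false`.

Answer: true

Derivation:
s_0={p,q}: (F(X(p)) | F(!q))=True F(X(p))=True X(p)=False p=True F(!q)=True !q=False q=True
s_1={q,r}: (F(X(p)) | F(!q))=True F(X(p))=True X(p)=True p=False F(!q)=True !q=False q=True
s_2={p,r}: (F(X(p)) | F(!q))=True F(X(p))=True X(p)=True p=True F(!q)=True !q=True q=False
s_3={p,q,s}: (F(X(p)) | F(!q))=True F(X(p))=True X(p)=False p=True F(!q)=True !q=False q=True
s_4={s}: (F(X(p)) | F(!q))=True F(X(p))=True X(p)=True p=False F(!q)=True !q=True q=False
s_5={p,q}: (F(X(p)) | F(!q))=False F(X(p))=False X(p)=False p=True F(!q)=False !q=False q=True
Evaluating at position 2: result = True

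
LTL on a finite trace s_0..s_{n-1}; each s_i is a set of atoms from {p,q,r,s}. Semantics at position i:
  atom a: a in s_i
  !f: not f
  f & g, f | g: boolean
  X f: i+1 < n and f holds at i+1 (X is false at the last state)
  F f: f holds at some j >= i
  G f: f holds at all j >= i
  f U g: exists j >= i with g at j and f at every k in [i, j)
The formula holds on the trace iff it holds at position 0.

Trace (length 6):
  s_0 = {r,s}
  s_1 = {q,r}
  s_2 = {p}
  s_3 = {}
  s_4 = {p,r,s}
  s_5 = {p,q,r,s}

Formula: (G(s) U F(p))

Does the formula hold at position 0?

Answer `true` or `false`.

s_0={r,s}: (G(s) U F(p))=True G(s)=False s=True F(p)=True p=False
s_1={q,r}: (G(s) U F(p))=True G(s)=False s=False F(p)=True p=False
s_2={p}: (G(s) U F(p))=True G(s)=False s=False F(p)=True p=True
s_3={}: (G(s) U F(p))=True G(s)=False s=False F(p)=True p=False
s_4={p,r,s}: (G(s) U F(p))=True G(s)=True s=True F(p)=True p=True
s_5={p,q,r,s}: (G(s) U F(p))=True G(s)=True s=True F(p)=True p=True

Answer: true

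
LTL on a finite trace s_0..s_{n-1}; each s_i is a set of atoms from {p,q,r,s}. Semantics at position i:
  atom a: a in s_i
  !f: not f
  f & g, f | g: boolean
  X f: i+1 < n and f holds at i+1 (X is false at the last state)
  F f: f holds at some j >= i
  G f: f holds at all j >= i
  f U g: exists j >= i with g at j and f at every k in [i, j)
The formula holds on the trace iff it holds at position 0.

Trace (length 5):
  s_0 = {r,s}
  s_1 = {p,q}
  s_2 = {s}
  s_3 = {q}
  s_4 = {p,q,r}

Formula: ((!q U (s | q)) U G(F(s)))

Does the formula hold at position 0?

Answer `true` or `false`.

s_0={r,s}: ((!q U (s | q)) U G(F(s)))=False (!q U (s | q))=True !q=True q=False (s | q)=True s=True G(F(s))=False F(s)=True
s_1={p,q}: ((!q U (s | q)) U G(F(s)))=False (!q U (s | q))=True !q=False q=True (s | q)=True s=False G(F(s))=False F(s)=True
s_2={s}: ((!q U (s | q)) U G(F(s)))=False (!q U (s | q))=True !q=True q=False (s | q)=True s=True G(F(s))=False F(s)=True
s_3={q}: ((!q U (s | q)) U G(F(s)))=False (!q U (s | q))=True !q=False q=True (s | q)=True s=False G(F(s))=False F(s)=False
s_4={p,q,r}: ((!q U (s | q)) U G(F(s)))=False (!q U (s | q))=True !q=False q=True (s | q)=True s=False G(F(s))=False F(s)=False

Answer: false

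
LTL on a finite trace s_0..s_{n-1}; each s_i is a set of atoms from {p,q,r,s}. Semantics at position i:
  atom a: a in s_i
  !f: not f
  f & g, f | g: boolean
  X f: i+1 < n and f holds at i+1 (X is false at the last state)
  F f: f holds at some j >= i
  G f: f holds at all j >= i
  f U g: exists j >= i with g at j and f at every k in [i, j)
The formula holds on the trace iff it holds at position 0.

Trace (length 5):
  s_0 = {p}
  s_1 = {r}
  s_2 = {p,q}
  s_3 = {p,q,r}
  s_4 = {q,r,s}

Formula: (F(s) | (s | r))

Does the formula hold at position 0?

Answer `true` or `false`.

Answer: true

Derivation:
s_0={p}: (F(s) | (s | r))=True F(s)=True s=False (s | r)=False r=False
s_1={r}: (F(s) | (s | r))=True F(s)=True s=False (s | r)=True r=True
s_2={p,q}: (F(s) | (s | r))=True F(s)=True s=False (s | r)=False r=False
s_3={p,q,r}: (F(s) | (s | r))=True F(s)=True s=False (s | r)=True r=True
s_4={q,r,s}: (F(s) | (s | r))=True F(s)=True s=True (s | r)=True r=True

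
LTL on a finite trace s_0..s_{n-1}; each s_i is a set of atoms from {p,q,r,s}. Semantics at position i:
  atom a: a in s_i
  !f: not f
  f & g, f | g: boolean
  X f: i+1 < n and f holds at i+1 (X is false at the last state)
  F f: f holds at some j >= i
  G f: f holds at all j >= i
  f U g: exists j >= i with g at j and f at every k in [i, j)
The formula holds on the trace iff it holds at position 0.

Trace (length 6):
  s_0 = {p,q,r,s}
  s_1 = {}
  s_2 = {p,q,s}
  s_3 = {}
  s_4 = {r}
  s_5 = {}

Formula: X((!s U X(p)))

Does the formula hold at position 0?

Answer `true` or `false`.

Answer: true

Derivation:
s_0={p,q,r,s}: X((!s U X(p)))=True (!s U X(p))=False !s=False s=True X(p)=False p=True
s_1={}: X((!s U X(p)))=False (!s U X(p))=True !s=True s=False X(p)=True p=False
s_2={p,q,s}: X((!s U X(p)))=False (!s U X(p))=False !s=False s=True X(p)=False p=True
s_3={}: X((!s U X(p)))=False (!s U X(p))=False !s=True s=False X(p)=False p=False
s_4={r}: X((!s U X(p)))=False (!s U X(p))=False !s=True s=False X(p)=False p=False
s_5={}: X((!s U X(p)))=False (!s U X(p))=False !s=True s=False X(p)=False p=False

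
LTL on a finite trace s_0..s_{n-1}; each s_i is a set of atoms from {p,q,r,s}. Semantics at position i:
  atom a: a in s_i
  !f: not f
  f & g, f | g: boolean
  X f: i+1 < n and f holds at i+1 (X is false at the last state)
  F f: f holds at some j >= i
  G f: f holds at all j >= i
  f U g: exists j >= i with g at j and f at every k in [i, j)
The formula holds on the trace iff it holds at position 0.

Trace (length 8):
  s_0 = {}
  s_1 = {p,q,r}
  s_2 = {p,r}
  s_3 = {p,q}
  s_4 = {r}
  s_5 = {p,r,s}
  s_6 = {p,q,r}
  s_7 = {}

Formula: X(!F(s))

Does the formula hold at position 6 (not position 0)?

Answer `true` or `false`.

Answer: true

Derivation:
s_0={}: X(!F(s))=False !F(s)=False F(s)=True s=False
s_1={p,q,r}: X(!F(s))=False !F(s)=False F(s)=True s=False
s_2={p,r}: X(!F(s))=False !F(s)=False F(s)=True s=False
s_3={p,q}: X(!F(s))=False !F(s)=False F(s)=True s=False
s_4={r}: X(!F(s))=False !F(s)=False F(s)=True s=False
s_5={p,r,s}: X(!F(s))=True !F(s)=False F(s)=True s=True
s_6={p,q,r}: X(!F(s))=True !F(s)=True F(s)=False s=False
s_7={}: X(!F(s))=False !F(s)=True F(s)=False s=False
Evaluating at position 6: result = True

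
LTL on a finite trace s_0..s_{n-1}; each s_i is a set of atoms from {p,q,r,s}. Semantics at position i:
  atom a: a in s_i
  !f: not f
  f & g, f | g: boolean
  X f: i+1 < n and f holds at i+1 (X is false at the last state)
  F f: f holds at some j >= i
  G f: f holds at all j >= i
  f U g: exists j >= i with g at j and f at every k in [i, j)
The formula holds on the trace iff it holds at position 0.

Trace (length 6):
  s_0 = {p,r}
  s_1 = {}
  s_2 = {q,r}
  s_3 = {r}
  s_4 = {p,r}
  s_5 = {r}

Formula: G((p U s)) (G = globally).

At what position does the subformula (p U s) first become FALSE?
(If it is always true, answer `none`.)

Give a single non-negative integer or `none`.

Answer: 0

Derivation:
s_0={p,r}: (p U s)=False p=True s=False
s_1={}: (p U s)=False p=False s=False
s_2={q,r}: (p U s)=False p=False s=False
s_3={r}: (p U s)=False p=False s=False
s_4={p,r}: (p U s)=False p=True s=False
s_5={r}: (p U s)=False p=False s=False
G((p U s)) holds globally = False
First violation at position 0.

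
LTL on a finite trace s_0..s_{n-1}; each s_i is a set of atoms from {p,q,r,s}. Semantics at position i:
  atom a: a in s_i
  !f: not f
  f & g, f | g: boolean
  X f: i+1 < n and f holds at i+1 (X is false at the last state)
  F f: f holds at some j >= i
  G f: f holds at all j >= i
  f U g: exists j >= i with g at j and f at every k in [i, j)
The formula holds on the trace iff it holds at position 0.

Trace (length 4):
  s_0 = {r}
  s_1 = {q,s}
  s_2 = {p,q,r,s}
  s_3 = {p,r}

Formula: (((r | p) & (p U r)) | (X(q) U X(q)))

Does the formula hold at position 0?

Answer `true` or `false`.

s_0={r}: (((r | p) & (p U r)) | (X(q) U X(q)))=True ((r | p) & (p U r))=True (r | p)=True r=True p=False (p U r)=True (X(q) U X(q))=True X(q)=True q=False
s_1={q,s}: (((r | p) & (p U r)) | (X(q) U X(q)))=True ((r | p) & (p U r))=False (r | p)=False r=False p=False (p U r)=False (X(q) U X(q))=True X(q)=True q=True
s_2={p,q,r,s}: (((r | p) & (p U r)) | (X(q) U X(q)))=True ((r | p) & (p U r))=True (r | p)=True r=True p=True (p U r)=True (X(q) U X(q))=False X(q)=False q=True
s_3={p,r}: (((r | p) & (p U r)) | (X(q) U X(q)))=True ((r | p) & (p U r))=True (r | p)=True r=True p=True (p U r)=True (X(q) U X(q))=False X(q)=False q=False

Answer: true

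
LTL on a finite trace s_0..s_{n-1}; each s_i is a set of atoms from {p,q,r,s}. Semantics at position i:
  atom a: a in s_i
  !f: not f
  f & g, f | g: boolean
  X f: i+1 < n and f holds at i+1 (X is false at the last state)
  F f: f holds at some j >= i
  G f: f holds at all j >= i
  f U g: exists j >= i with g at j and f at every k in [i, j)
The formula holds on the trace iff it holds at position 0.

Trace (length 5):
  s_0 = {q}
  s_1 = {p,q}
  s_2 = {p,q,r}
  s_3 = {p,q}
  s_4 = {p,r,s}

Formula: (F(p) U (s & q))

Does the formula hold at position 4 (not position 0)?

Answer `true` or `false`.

Answer: false

Derivation:
s_0={q}: (F(p) U (s & q))=False F(p)=True p=False (s & q)=False s=False q=True
s_1={p,q}: (F(p) U (s & q))=False F(p)=True p=True (s & q)=False s=False q=True
s_2={p,q,r}: (F(p) U (s & q))=False F(p)=True p=True (s & q)=False s=False q=True
s_3={p,q}: (F(p) U (s & q))=False F(p)=True p=True (s & q)=False s=False q=True
s_4={p,r,s}: (F(p) U (s & q))=False F(p)=True p=True (s & q)=False s=True q=False
Evaluating at position 4: result = False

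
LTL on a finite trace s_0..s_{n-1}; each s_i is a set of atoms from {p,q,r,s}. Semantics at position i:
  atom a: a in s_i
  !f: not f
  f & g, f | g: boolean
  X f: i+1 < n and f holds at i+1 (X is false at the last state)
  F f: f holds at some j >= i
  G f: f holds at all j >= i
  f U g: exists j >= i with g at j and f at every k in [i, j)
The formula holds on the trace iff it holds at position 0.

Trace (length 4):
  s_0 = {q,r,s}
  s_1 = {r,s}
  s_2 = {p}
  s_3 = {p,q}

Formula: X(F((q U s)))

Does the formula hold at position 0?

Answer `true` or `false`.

Answer: true

Derivation:
s_0={q,r,s}: X(F((q U s)))=True F((q U s))=True (q U s)=True q=True s=True
s_1={r,s}: X(F((q U s)))=False F((q U s))=True (q U s)=True q=False s=True
s_2={p}: X(F((q U s)))=False F((q U s))=False (q U s)=False q=False s=False
s_3={p,q}: X(F((q U s)))=False F((q U s))=False (q U s)=False q=True s=False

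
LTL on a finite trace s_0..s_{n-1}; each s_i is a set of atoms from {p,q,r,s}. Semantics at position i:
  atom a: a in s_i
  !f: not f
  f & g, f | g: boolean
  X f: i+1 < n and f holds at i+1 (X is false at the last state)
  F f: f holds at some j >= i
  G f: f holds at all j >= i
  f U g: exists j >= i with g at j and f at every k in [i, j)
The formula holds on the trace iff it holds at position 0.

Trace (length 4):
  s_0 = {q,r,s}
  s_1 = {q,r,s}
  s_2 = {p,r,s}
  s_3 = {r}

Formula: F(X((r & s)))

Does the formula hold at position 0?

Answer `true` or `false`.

s_0={q,r,s}: F(X((r & s)))=True X((r & s))=True (r & s)=True r=True s=True
s_1={q,r,s}: F(X((r & s)))=True X((r & s))=True (r & s)=True r=True s=True
s_2={p,r,s}: F(X((r & s)))=False X((r & s))=False (r & s)=True r=True s=True
s_3={r}: F(X((r & s)))=False X((r & s))=False (r & s)=False r=True s=False

Answer: true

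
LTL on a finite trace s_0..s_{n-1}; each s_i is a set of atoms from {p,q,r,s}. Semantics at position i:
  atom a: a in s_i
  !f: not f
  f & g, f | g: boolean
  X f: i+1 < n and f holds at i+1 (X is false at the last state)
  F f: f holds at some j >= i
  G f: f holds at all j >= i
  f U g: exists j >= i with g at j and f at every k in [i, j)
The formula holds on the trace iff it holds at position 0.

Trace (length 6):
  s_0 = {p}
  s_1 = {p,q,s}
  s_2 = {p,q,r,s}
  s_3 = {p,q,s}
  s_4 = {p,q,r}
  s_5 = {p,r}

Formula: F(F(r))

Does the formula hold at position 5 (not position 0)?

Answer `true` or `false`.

s_0={p}: F(F(r))=True F(r)=True r=False
s_1={p,q,s}: F(F(r))=True F(r)=True r=False
s_2={p,q,r,s}: F(F(r))=True F(r)=True r=True
s_3={p,q,s}: F(F(r))=True F(r)=True r=False
s_4={p,q,r}: F(F(r))=True F(r)=True r=True
s_5={p,r}: F(F(r))=True F(r)=True r=True
Evaluating at position 5: result = True

Answer: true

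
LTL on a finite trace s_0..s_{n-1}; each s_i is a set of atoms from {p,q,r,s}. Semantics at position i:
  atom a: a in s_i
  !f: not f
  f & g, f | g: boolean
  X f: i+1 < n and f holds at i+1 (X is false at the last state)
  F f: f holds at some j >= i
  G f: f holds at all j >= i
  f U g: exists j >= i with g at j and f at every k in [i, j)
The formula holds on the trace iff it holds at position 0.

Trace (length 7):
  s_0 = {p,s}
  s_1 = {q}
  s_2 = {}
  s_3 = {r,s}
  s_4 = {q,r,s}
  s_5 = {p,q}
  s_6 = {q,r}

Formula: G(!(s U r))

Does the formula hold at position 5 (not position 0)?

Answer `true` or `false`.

s_0={p,s}: G(!(s U r))=False !(s U r)=True (s U r)=False s=True r=False
s_1={q}: G(!(s U r))=False !(s U r)=True (s U r)=False s=False r=False
s_2={}: G(!(s U r))=False !(s U r)=True (s U r)=False s=False r=False
s_3={r,s}: G(!(s U r))=False !(s U r)=False (s U r)=True s=True r=True
s_4={q,r,s}: G(!(s U r))=False !(s U r)=False (s U r)=True s=True r=True
s_5={p,q}: G(!(s U r))=False !(s U r)=True (s U r)=False s=False r=False
s_6={q,r}: G(!(s U r))=False !(s U r)=False (s U r)=True s=False r=True
Evaluating at position 5: result = False

Answer: false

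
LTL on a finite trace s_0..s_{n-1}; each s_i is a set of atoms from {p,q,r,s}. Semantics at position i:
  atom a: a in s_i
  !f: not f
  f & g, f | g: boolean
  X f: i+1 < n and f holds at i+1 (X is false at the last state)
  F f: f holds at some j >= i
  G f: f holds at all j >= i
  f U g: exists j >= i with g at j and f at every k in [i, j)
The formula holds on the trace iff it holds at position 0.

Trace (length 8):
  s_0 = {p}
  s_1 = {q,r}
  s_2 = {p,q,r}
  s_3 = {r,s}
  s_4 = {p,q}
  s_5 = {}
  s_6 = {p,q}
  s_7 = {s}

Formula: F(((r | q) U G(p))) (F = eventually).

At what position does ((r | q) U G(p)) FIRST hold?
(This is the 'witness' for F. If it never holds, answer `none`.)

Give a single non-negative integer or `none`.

Answer: none

Derivation:
s_0={p}: ((r | q) U G(p))=False (r | q)=False r=False q=False G(p)=False p=True
s_1={q,r}: ((r | q) U G(p))=False (r | q)=True r=True q=True G(p)=False p=False
s_2={p,q,r}: ((r | q) U G(p))=False (r | q)=True r=True q=True G(p)=False p=True
s_3={r,s}: ((r | q) U G(p))=False (r | q)=True r=True q=False G(p)=False p=False
s_4={p,q}: ((r | q) U G(p))=False (r | q)=True r=False q=True G(p)=False p=True
s_5={}: ((r | q) U G(p))=False (r | q)=False r=False q=False G(p)=False p=False
s_6={p,q}: ((r | q) U G(p))=False (r | q)=True r=False q=True G(p)=False p=True
s_7={s}: ((r | q) U G(p))=False (r | q)=False r=False q=False G(p)=False p=False
F(((r | q) U G(p))) does not hold (no witness exists).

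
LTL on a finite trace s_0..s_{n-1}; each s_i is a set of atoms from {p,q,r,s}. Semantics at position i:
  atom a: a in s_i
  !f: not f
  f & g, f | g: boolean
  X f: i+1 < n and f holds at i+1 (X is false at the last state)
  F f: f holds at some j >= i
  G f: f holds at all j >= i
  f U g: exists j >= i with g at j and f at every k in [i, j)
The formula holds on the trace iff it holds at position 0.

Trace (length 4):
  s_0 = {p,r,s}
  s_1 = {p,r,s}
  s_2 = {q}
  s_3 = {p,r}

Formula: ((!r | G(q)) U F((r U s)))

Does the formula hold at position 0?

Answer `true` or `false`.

s_0={p,r,s}: ((!r | G(q)) U F((r U s)))=True (!r | G(q))=False !r=False r=True G(q)=False q=False F((r U s))=True (r U s)=True s=True
s_1={p,r,s}: ((!r | G(q)) U F((r U s)))=True (!r | G(q))=False !r=False r=True G(q)=False q=False F((r U s))=True (r U s)=True s=True
s_2={q}: ((!r | G(q)) U F((r U s)))=False (!r | G(q))=True !r=True r=False G(q)=False q=True F((r U s))=False (r U s)=False s=False
s_3={p,r}: ((!r | G(q)) U F((r U s)))=False (!r | G(q))=False !r=False r=True G(q)=False q=False F((r U s))=False (r U s)=False s=False

Answer: true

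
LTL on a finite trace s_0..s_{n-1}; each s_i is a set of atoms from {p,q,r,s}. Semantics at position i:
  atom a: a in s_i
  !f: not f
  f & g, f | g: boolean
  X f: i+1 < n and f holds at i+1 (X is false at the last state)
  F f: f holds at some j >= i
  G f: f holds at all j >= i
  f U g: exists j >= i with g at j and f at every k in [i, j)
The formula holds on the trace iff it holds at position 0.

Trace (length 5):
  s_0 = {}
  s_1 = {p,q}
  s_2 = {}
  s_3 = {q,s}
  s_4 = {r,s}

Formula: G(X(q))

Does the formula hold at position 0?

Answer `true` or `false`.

s_0={}: G(X(q))=False X(q)=True q=False
s_1={p,q}: G(X(q))=False X(q)=False q=True
s_2={}: G(X(q))=False X(q)=True q=False
s_3={q,s}: G(X(q))=False X(q)=False q=True
s_4={r,s}: G(X(q))=False X(q)=False q=False

Answer: false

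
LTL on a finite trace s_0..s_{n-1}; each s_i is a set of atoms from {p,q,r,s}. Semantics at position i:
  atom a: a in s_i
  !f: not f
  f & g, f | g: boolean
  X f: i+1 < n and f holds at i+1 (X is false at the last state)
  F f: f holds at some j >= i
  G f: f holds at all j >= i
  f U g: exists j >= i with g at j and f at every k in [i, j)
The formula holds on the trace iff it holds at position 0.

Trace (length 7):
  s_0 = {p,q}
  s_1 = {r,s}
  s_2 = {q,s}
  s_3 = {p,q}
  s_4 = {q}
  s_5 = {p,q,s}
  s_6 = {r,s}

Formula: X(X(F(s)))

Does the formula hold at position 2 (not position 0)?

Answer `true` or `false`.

Answer: true

Derivation:
s_0={p,q}: X(X(F(s)))=True X(F(s))=True F(s)=True s=False
s_1={r,s}: X(X(F(s)))=True X(F(s))=True F(s)=True s=True
s_2={q,s}: X(X(F(s)))=True X(F(s))=True F(s)=True s=True
s_3={p,q}: X(X(F(s)))=True X(F(s))=True F(s)=True s=False
s_4={q}: X(X(F(s)))=True X(F(s))=True F(s)=True s=False
s_5={p,q,s}: X(X(F(s)))=False X(F(s))=True F(s)=True s=True
s_6={r,s}: X(X(F(s)))=False X(F(s))=False F(s)=True s=True
Evaluating at position 2: result = True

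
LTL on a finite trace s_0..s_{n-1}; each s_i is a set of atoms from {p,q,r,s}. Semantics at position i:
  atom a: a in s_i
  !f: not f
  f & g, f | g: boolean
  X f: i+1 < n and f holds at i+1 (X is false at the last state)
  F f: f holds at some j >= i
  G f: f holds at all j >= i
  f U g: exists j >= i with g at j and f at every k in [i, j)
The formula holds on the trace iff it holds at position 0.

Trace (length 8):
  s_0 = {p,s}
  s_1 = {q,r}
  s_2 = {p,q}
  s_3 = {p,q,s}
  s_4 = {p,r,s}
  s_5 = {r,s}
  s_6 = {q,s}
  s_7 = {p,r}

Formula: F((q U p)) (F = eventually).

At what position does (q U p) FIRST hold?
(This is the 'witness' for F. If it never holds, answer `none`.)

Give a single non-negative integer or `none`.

s_0={p,s}: (q U p)=True q=False p=True
s_1={q,r}: (q U p)=True q=True p=False
s_2={p,q}: (q U p)=True q=True p=True
s_3={p,q,s}: (q U p)=True q=True p=True
s_4={p,r,s}: (q U p)=True q=False p=True
s_5={r,s}: (q U p)=False q=False p=False
s_6={q,s}: (q U p)=True q=True p=False
s_7={p,r}: (q U p)=True q=False p=True
F((q U p)) holds; first witness at position 0.

Answer: 0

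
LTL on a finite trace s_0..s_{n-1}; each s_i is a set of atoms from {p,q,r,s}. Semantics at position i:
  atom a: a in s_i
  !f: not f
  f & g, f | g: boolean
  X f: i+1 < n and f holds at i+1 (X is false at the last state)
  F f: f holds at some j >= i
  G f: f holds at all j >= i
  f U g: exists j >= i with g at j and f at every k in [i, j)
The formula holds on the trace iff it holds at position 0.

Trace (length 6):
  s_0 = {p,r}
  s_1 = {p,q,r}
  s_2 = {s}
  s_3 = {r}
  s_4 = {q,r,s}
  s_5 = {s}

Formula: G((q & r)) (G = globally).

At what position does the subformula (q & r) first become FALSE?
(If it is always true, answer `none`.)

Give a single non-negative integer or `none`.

s_0={p,r}: (q & r)=False q=False r=True
s_1={p,q,r}: (q & r)=True q=True r=True
s_2={s}: (q & r)=False q=False r=False
s_3={r}: (q & r)=False q=False r=True
s_4={q,r,s}: (q & r)=True q=True r=True
s_5={s}: (q & r)=False q=False r=False
G((q & r)) holds globally = False
First violation at position 0.

Answer: 0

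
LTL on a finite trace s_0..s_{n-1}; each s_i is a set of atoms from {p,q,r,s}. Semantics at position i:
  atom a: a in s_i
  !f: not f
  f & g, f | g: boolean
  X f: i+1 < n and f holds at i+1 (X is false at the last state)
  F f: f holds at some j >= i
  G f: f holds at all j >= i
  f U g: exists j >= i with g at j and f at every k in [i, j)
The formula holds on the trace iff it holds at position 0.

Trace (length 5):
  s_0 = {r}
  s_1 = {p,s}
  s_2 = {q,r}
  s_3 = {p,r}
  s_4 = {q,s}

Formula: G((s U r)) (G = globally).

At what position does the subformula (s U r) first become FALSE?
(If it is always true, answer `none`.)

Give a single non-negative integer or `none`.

Answer: 4

Derivation:
s_0={r}: (s U r)=True s=False r=True
s_1={p,s}: (s U r)=True s=True r=False
s_2={q,r}: (s U r)=True s=False r=True
s_3={p,r}: (s U r)=True s=False r=True
s_4={q,s}: (s U r)=False s=True r=False
G((s U r)) holds globally = False
First violation at position 4.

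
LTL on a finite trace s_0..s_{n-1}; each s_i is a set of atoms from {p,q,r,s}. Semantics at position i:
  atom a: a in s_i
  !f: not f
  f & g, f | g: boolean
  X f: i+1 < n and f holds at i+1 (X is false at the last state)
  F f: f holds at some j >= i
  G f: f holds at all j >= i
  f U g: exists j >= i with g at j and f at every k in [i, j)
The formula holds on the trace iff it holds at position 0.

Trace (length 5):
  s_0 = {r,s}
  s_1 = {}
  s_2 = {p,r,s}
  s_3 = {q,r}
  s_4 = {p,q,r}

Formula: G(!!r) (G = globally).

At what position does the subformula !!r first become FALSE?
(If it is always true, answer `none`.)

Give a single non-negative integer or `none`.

Answer: 1

Derivation:
s_0={r,s}: !!r=True !r=False r=True
s_1={}: !!r=False !r=True r=False
s_2={p,r,s}: !!r=True !r=False r=True
s_3={q,r}: !!r=True !r=False r=True
s_4={p,q,r}: !!r=True !r=False r=True
G(!!r) holds globally = False
First violation at position 1.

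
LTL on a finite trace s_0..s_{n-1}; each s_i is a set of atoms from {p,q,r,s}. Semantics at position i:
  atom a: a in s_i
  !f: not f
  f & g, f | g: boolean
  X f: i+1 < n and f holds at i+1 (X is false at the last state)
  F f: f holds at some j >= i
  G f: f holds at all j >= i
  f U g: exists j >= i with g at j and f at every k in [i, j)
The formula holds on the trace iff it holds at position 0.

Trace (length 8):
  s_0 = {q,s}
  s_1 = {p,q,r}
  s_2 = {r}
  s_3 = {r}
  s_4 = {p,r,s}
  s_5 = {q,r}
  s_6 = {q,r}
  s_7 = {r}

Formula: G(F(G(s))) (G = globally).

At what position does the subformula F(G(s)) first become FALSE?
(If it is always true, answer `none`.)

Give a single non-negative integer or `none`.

s_0={q,s}: F(G(s))=False G(s)=False s=True
s_1={p,q,r}: F(G(s))=False G(s)=False s=False
s_2={r}: F(G(s))=False G(s)=False s=False
s_3={r}: F(G(s))=False G(s)=False s=False
s_4={p,r,s}: F(G(s))=False G(s)=False s=True
s_5={q,r}: F(G(s))=False G(s)=False s=False
s_6={q,r}: F(G(s))=False G(s)=False s=False
s_7={r}: F(G(s))=False G(s)=False s=False
G(F(G(s))) holds globally = False
First violation at position 0.

Answer: 0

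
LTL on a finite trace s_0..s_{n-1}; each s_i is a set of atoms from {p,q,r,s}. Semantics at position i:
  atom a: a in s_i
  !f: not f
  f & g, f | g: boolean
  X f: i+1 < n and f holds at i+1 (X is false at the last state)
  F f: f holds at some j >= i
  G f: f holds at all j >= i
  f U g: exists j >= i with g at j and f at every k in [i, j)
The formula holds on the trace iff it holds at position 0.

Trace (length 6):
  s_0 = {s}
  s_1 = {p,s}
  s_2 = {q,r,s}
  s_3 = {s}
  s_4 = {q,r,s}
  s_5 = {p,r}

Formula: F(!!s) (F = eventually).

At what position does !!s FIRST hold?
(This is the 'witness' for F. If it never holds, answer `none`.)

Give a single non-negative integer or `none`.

s_0={s}: !!s=True !s=False s=True
s_1={p,s}: !!s=True !s=False s=True
s_2={q,r,s}: !!s=True !s=False s=True
s_3={s}: !!s=True !s=False s=True
s_4={q,r,s}: !!s=True !s=False s=True
s_5={p,r}: !!s=False !s=True s=False
F(!!s) holds; first witness at position 0.

Answer: 0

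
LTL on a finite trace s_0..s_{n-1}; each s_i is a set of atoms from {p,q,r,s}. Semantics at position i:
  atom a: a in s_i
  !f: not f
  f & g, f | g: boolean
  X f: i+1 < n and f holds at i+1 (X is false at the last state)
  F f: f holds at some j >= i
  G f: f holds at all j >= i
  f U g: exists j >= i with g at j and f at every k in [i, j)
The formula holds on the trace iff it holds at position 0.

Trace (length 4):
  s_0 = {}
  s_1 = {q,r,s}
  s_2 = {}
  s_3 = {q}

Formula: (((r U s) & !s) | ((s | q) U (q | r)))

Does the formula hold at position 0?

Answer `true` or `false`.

s_0={}: (((r U s) & !s) | ((s | q) U (q | r)))=False ((r U s) & !s)=False (r U s)=False r=False s=False !s=True ((s | q) U (q | r))=False (s | q)=False q=False (q | r)=False
s_1={q,r,s}: (((r U s) & !s) | ((s | q) U (q | r)))=True ((r U s) & !s)=False (r U s)=True r=True s=True !s=False ((s | q) U (q | r))=True (s | q)=True q=True (q | r)=True
s_2={}: (((r U s) & !s) | ((s | q) U (q | r)))=False ((r U s) & !s)=False (r U s)=False r=False s=False !s=True ((s | q) U (q | r))=False (s | q)=False q=False (q | r)=False
s_3={q}: (((r U s) & !s) | ((s | q) U (q | r)))=True ((r U s) & !s)=False (r U s)=False r=False s=False !s=True ((s | q) U (q | r))=True (s | q)=True q=True (q | r)=True

Answer: false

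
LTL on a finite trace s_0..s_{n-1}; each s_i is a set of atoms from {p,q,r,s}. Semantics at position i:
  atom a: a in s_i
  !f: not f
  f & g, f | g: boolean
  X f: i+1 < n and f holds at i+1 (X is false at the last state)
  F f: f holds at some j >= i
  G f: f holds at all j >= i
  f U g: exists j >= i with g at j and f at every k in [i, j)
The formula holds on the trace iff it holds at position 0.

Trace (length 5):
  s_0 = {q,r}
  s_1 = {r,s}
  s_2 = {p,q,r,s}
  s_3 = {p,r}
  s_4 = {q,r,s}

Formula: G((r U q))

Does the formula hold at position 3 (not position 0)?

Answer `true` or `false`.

Answer: true

Derivation:
s_0={q,r}: G((r U q))=True (r U q)=True r=True q=True
s_1={r,s}: G((r U q))=True (r U q)=True r=True q=False
s_2={p,q,r,s}: G((r U q))=True (r U q)=True r=True q=True
s_3={p,r}: G((r U q))=True (r U q)=True r=True q=False
s_4={q,r,s}: G((r U q))=True (r U q)=True r=True q=True
Evaluating at position 3: result = True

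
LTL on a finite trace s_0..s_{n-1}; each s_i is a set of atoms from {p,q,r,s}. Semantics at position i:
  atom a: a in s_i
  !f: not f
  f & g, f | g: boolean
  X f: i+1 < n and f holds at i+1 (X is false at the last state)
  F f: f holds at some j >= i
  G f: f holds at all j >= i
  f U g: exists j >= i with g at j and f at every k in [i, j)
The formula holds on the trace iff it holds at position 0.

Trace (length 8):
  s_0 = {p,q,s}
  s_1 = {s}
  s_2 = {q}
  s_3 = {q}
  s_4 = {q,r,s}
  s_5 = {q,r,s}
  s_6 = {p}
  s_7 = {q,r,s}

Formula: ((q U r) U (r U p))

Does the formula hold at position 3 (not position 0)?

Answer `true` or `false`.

s_0={p,q,s}: ((q U r) U (r U p))=True (q U r)=False q=True r=False (r U p)=True p=True
s_1={s}: ((q U r) U (r U p))=False (q U r)=False q=False r=False (r U p)=False p=False
s_2={q}: ((q U r) U (r U p))=True (q U r)=True q=True r=False (r U p)=False p=False
s_3={q}: ((q U r) U (r U p))=True (q U r)=True q=True r=False (r U p)=False p=False
s_4={q,r,s}: ((q U r) U (r U p))=True (q U r)=True q=True r=True (r U p)=True p=False
s_5={q,r,s}: ((q U r) U (r U p))=True (q U r)=True q=True r=True (r U p)=True p=False
s_6={p}: ((q U r) U (r U p))=True (q U r)=False q=False r=False (r U p)=True p=True
s_7={q,r,s}: ((q U r) U (r U p))=False (q U r)=True q=True r=True (r U p)=False p=False
Evaluating at position 3: result = True

Answer: true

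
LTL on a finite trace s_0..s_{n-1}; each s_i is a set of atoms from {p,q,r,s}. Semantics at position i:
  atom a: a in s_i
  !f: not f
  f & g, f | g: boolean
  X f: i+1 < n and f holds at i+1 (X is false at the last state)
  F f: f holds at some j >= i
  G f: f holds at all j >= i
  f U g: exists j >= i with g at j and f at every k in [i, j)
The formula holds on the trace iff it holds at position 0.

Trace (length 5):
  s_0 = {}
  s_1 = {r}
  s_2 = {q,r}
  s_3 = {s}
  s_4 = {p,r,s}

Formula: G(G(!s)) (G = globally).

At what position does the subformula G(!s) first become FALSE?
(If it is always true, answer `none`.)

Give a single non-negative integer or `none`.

Answer: 0

Derivation:
s_0={}: G(!s)=False !s=True s=False
s_1={r}: G(!s)=False !s=True s=False
s_2={q,r}: G(!s)=False !s=True s=False
s_3={s}: G(!s)=False !s=False s=True
s_4={p,r,s}: G(!s)=False !s=False s=True
G(G(!s)) holds globally = False
First violation at position 0.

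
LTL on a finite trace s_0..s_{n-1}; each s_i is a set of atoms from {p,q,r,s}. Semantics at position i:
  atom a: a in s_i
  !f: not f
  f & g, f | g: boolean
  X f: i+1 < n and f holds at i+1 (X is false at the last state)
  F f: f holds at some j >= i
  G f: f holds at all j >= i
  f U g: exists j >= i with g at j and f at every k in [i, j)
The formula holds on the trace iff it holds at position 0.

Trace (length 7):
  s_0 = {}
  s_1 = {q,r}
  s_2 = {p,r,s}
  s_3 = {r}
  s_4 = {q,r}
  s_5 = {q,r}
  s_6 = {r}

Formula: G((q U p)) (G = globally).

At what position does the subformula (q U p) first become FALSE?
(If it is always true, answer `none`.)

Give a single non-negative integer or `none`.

s_0={}: (q U p)=False q=False p=False
s_1={q,r}: (q U p)=True q=True p=False
s_2={p,r,s}: (q U p)=True q=False p=True
s_3={r}: (q U p)=False q=False p=False
s_4={q,r}: (q U p)=False q=True p=False
s_5={q,r}: (q U p)=False q=True p=False
s_6={r}: (q U p)=False q=False p=False
G((q U p)) holds globally = False
First violation at position 0.

Answer: 0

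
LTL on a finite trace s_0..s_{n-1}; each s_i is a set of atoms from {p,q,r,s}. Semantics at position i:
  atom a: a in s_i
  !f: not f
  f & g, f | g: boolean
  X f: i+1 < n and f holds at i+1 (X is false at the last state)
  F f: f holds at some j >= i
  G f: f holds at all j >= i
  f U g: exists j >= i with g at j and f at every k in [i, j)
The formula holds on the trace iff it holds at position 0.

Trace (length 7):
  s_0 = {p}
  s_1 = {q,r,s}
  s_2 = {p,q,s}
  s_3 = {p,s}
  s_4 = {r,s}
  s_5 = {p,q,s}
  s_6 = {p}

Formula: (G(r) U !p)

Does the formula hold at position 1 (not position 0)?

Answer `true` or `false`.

s_0={p}: (G(r) U !p)=False G(r)=False r=False !p=False p=True
s_1={q,r,s}: (G(r) U !p)=True G(r)=False r=True !p=True p=False
s_2={p,q,s}: (G(r) U !p)=False G(r)=False r=False !p=False p=True
s_3={p,s}: (G(r) U !p)=False G(r)=False r=False !p=False p=True
s_4={r,s}: (G(r) U !p)=True G(r)=False r=True !p=True p=False
s_5={p,q,s}: (G(r) U !p)=False G(r)=False r=False !p=False p=True
s_6={p}: (G(r) U !p)=False G(r)=False r=False !p=False p=True
Evaluating at position 1: result = True

Answer: true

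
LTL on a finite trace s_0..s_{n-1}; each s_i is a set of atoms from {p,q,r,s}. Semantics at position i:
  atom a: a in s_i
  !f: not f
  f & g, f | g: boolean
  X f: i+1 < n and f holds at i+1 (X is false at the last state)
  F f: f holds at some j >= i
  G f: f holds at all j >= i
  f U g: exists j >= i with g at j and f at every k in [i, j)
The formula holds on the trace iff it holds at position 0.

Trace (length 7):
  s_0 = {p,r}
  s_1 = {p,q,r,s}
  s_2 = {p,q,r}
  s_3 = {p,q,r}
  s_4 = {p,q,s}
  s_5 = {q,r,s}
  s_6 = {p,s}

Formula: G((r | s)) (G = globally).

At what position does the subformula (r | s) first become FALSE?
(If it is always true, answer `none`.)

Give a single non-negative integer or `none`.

Answer: none

Derivation:
s_0={p,r}: (r | s)=True r=True s=False
s_1={p,q,r,s}: (r | s)=True r=True s=True
s_2={p,q,r}: (r | s)=True r=True s=False
s_3={p,q,r}: (r | s)=True r=True s=False
s_4={p,q,s}: (r | s)=True r=False s=True
s_5={q,r,s}: (r | s)=True r=True s=True
s_6={p,s}: (r | s)=True r=False s=True
G((r | s)) holds globally = True
No violation — formula holds at every position.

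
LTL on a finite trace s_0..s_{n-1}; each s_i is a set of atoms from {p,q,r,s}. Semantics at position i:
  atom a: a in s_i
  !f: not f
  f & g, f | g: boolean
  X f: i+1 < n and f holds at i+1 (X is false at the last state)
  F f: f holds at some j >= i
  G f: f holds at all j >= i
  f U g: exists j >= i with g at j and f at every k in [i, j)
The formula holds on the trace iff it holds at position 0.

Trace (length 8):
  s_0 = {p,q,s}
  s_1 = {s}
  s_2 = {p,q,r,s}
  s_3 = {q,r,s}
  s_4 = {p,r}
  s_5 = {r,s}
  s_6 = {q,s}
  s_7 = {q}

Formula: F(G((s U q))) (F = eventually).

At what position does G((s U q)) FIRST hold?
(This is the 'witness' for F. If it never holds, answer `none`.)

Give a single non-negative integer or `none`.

Answer: 5

Derivation:
s_0={p,q,s}: G((s U q))=False (s U q)=True s=True q=True
s_1={s}: G((s U q))=False (s U q)=True s=True q=False
s_2={p,q,r,s}: G((s U q))=False (s U q)=True s=True q=True
s_3={q,r,s}: G((s U q))=False (s U q)=True s=True q=True
s_4={p,r}: G((s U q))=False (s U q)=False s=False q=False
s_5={r,s}: G((s U q))=True (s U q)=True s=True q=False
s_6={q,s}: G((s U q))=True (s U q)=True s=True q=True
s_7={q}: G((s U q))=True (s U q)=True s=False q=True
F(G((s U q))) holds; first witness at position 5.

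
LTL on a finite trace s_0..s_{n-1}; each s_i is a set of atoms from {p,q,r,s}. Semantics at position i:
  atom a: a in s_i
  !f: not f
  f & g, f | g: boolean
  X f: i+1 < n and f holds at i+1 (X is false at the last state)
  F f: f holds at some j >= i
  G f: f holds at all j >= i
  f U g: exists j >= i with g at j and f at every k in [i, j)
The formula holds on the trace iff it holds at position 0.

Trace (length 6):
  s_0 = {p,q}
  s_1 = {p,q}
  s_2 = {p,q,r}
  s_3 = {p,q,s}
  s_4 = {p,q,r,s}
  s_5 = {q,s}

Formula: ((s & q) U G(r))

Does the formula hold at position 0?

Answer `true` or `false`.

s_0={p,q}: ((s & q) U G(r))=False (s & q)=False s=False q=True G(r)=False r=False
s_1={p,q}: ((s & q) U G(r))=False (s & q)=False s=False q=True G(r)=False r=False
s_2={p,q,r}: ((s & q) U G(r))=False (s & q)=False s=False q=True G(r)=False r=True
s_3={p,q,s}: ((s & q) U G(r))=False (s & q)=True s=True q=True G(r)=False r=False
s_4={p,q,r,s}: ((s & q) U G(r))=False (s & q)=True s=True q=True G(r)=False r=True
s_5={q,s}: ((s & q) U G(r))=False (s & q)=True s=True q=True G(r)=False r=False

Answer: false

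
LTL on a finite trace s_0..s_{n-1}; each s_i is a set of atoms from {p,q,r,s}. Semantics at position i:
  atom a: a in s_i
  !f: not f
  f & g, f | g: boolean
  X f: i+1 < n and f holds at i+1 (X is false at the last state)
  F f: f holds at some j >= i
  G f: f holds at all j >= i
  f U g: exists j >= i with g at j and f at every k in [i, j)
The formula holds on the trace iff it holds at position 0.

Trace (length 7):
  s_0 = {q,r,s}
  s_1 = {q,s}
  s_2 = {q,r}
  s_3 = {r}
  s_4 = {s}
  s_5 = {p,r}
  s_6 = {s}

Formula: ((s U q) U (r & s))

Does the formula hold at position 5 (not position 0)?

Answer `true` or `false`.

s_0={q,r,s}: ((s U q) U (r & s))=True (s U q)=True s=True q=True (r & s)=True r=True
s_1={q,s}: ((s U q) U (r & s))=False (s U q)=True s=True q=True (r & s)=False r=False
s_2={q,r}: ((s U q) U (r & s))=False (s U q)=True s=False q=True (r & s)=False r=True
s_3={r}: ((s U q) U (r & s))=False (s U q)=False s=False q=False (r & s)=False r=True
s_4={s}: ((s U q) U (r & s))=False (s U q)=False s=True q=False (r & s)=False r=False
s_5={p,r}: ((s U q) U (r & s))=False (s U q)=False s=False q=False (r & s)=False r=True
s_6={s}: ((s U q) U (r & s))=False (s U q)=False s=True q=False (r & s)=False r=False
Evaluating at position 5: result = False

Answer: false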